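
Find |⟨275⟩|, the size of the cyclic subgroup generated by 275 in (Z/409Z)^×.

The order of 275 must divide φ(409) = 409 − 1 = 408 = 2^3 · 3 · 17.
Divisors of 408: 1, 2, 3, 4, 6, 8, 12, 17, 24, 34, 51, 68, 102, 136, 204, 408.
Check 275^d mod 409 for each divisor in increasing order:
275^1 ≡ 275 (mod 409)
275^2 ≡ 369 (mod 409)
275^3 ≡ 43 (mod 409)
275^4 ≡ 373 (mod 409)
275^6 ≡ 213 (mod 409)
275^8 ≡ 69 (mod 409)
275^12 ≡ 379 (mod 409)
275^17 ≡ 66 (mod 409)
275^24 ≡ 82 (mod 409)
275^34 ≡ 266 (mod 409)
275^51 ≡ 378 (mod 409)
275^68 ≡ 408 (mod 409)
275^102 ≡ 143 (mod 409)
275^136 ≡ 1 (mod 409) ✓
The smallest such exponent is 136, so the order of 275 is 136.

136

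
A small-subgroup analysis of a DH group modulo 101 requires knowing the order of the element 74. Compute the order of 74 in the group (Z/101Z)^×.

Since 74 ∈ (Z/101Z)^×, its order divides φ(101) = 101 − 1 = 100 = 2^2 · 5^2.
Divisors of 100: 1, 2, 4, 5, 10, 20, 25, 50, 100.
Evaluate successive powers at the divisors of 100:
74^1 ≡ 74 (mod 101)
74^2 ≡ 22 (mod 101)
74^4 ≡ 80 (mod 101)
74^5 ≡ 62 (mod 101)
74^10 ≡ 6 (mod 101)
74^20 ≡ 36 (mod 101)
74^25 ≡ 10 (mod 101)
74^50 ≡ 100 (mod 101)
74^100 ≡ 1 (mod 101) ✓
Hence ord(74) = 100.

100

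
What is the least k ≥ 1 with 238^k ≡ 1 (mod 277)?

69

The order of 238 must divide φ(277) = 277 − 1 = 276 = 2^2 · 3 · 23.
Divisors of 276: 1, 2, 3, 4, 6, 12, 23, 46, 69, 92, 138, 276.
Check 238^d mod 277 for each divisor in increasing order:
238^1 ≡ 238 (mod 277)
238^2 ≡ 136 (mod 277)
238^3 ≡ 236 (mod 277)
238^4 ≡ 214 (mod 277)
238^6 ≡ 19 (mod 277)
238^12 ≡ 84 (mod 277)
238^23 ≡ 160 (mod 277)
238^46 ≡ 116 (mod 277)
238^69 ≡ 1 (mod 277) ✓
So ord_277(238) = 69.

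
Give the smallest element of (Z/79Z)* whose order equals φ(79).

3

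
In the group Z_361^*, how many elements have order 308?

φ(361) = φ(19^2) = 19·(19−1) = 342 = 2 · 3^2 · 19.
Since (Z/361Z)^× is cyclic of order 342, the number of elements of order d is φ(d) when d | 342 and 0 otherwise.
308 does not divide 342, so no element of (Z/361Z)^× has order 308.

0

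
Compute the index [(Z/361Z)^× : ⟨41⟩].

The order of 41 must divide φ(361) = φ(19^2) = 19·(19−1) = 342 = 2 · 3^2 · 19.
Divisors of 342: 1, 2, 3, 6, 9, 18, 19, 38, 57, 114, 171, 342.
Test each divisor d:
41^1 ≡ 41
41^2 ≡ 237
41^3 ≡ 331
41^6 ≡ 178
41^9 ≡ 75
41^18 ≡ 210
41^19 ≡ 307
41^38 ≡ 28
41^57 ≡ 293
41^114 ≡ 292
41^171 ≡ 360
41^342 ≡ 1
So ord_361(41) = 342, hence |⟨41⟩| = 342.
The index is φ(361) / ord(41) = 342 / 342 = 1.

1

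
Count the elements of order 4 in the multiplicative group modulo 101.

2

φ(101) = 101 − 1 = 100 = 2^2 · 5^2.
In a cyclic group of order 100, there are φ(d) elements of order d for each divisor d of 100, and zero for non-divisors.
4 = 2^2 divides 100, and φ(4) = 2.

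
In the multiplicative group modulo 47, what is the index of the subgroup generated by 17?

2

ord(17) | φ(47) = 47 − 1 = 46 = 2 · 23.
Divisors of 46: 1, 2, 23, 46.
Compute 17^d (mod 47) for the divisors d until we hit 1:
17^1 ≡ 17 (mod 47)
17^2 ≡ 7 (mod 47)
17^23 ≡ 1 (mod 47) ✓
The order of 17 is 23, so the subgroup it generates has 23 elements.
[(Z/47Z)^× : ⟨17⟩] = 46/23 = 2.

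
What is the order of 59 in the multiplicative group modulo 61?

60

The order of 59 must divide φ(61) = 61 − 1 = 60 = 2^2 · 3 · 5.
Divisors of 60: 1, 2, 3, 4, 5, 6, 10, 12, 15, 20, 30, 60.
Check 59^d mod 61 for each divisor in increasing order:
59^1 ≡ 59
59^2 ≡ 4
59^3 ≡ 53
59^4 ≡ 16
59^5 ≡ 29
59^6 ≡ 3
59^10 ≡ 48
59^12 ≡ 9
59^15 ≡ 50
59^20 ≡ 47
59^30 ≡ 60
59^60 ≡ 1
Therefore the multiplicative order of 59 modulo 61 is 60.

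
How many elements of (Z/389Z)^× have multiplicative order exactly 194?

96

φ(389) = 389 − 1 = 388 = 2^2 · 97.
Since (Z/389Z)^× is cyclic of order 388, the number of elements of order d is φ(d) when d | 388 and 0 otherwise.
194 = 2 · 97 divides 388, and φ(194) = 96.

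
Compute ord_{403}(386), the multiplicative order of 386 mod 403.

By Lagrange's theorem, ord_403(386) divides φ(403) = φ(13·31) = (13−1)·(31−1) = 12·30 = 360 = 2^3 · 3^2 · 5.
Divisors of 360: 1, 2, 3, 4, 5, 6, 8, 9, 10, 12, 15, 18, 20, 24, 30, 36, 40, 45, 60, 72, 90, 120, 180, 360.
Evaluate successive powers at the divisors of 360:
386^1 ≡ 386
386^2 ≡ 289
386^3 ≡ 326
386^4 ≡ 100
386^5 ≡ 315
386^6 ≡ 287
386^8 ≡ 328
386^9 ≡ 66
386^10 ≡ 87
386^12 ≡ 157
386^15 ≡ 1
Therefore the multiplicative order of 386 modulo 403 is 15.

15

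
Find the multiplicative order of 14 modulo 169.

13

ord(14) | φ(169) = φ(13^2) = 13·(13−1) = 156 = 2^2 · 3 · 13.
Divisors of 156: 1, 2, 3, 4, 6, 12, 13, 26, 39, 52, 78, 156.
Check 14^d mod 169 for each divisor in increasing order:
14^1 ≡ 14 (mod 169)
14^2 ≡ 27 (mod 169)
14^3 ≡ 40 (mod 169)
14^4 ≡ 53 (mod 169)
14^6 ≡ 79 (mod 169)
14^12 ≡ 157 (mod 169)
14^13 ≡ 1 (mod 169) ✓
The smallest such exponent is 13, so the order of 14 is 13.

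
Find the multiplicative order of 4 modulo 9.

By Lagrange's theorem, ord_9(4) divides φ(9) = φ(3^2) = 3·(3−1) = 6 = 2 · 3.
Divisors of 6: 1, 2, 3, 6.
Compute 4^d (mod 9) for the divisors d until we hit 1:
4^1 ≡ 4 (mod 9)
4^2 ≡ 7 (mod 9)
4^3 ≡ 1 (mod 9) ✓
Hence ord(4) = 3.

3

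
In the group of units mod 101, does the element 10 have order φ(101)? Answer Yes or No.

φ(101) = 101 − 1 = 100 = 2^2 · 5^2.
Test 10^(100/q) mod 101 for each prime factor q of 100:
10^50 ≡ 100 (mod 101)  [q = 2: ≢ 1 ✓]
10^20 ≡ 1 (mod 101)  [q = 5: ≡ 1 ✗]
10^20 ≡ 1 shows ord(10) | 20, strictly less than φ(101); not a primitive root.

No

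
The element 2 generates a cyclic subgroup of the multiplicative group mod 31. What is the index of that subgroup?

The order of 2 must divide φ(31) = 31 − 1 = 30 = 2 · 3 · 5.
Divisors of 30: 1, 2, 3, 5, 6, 10, 15, 30.
Check 2^d mod 31 for each divisor in increasing order:
2^1 ≡ 2 (mod 31)
2^2 ≡ 4 (mod 31)
2^3 ≡ 8 (mod 31)
2^5 ≡ 1 (mod 31) ✓
So ord_31(2) = 5, hence |⟨2⟩| = 5.
Index = |(Z/31Z)^×| / |⟨2⟩| = 30 / 5 = 6.

6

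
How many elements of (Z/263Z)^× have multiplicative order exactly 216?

φ(263) = 263 − 1 = 262 = 2 · 131.
Since (Z/263Z)^× is cyclic of order 262, the number of elements of order d is φ(d) when d | 262 and 0 otherwise.
216 does not divide 262, so no element of (Z/263Z)^× has order 216.

0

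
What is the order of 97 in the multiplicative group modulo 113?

14

The order of 97 must divide φ(113) = 113 − 1 = 112 = 2^4 · 7.
Divisors of 112: 1, 2, 4, 7, 8, 14, 16, 28, 56, 112.
Evaluate successive powers at the divisors of 112:
97^1 ≡ 97 (mod 113)
97^2 ≡ 30 (mod 113)
97^4 ≡ 109 (mod 113)
97^7 ≡ 112 (mod 113)
97^8 ≡ 16 (mod 113)
97^14 ≡ 1 (mod 113) ✓
So ord_113(97) = 14.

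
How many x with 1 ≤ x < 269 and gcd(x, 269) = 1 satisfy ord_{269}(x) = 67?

φ(269) = 269 − 1 = 268 = 2^2 · 67.
(Z/269Z)^× is cyclic (|G| = 268); a cyclic group of order m has exactly φ(d) elements of each order d | m, and none otherwise.
67 | 268, and φ(67) = 67 − 1 = 66.

66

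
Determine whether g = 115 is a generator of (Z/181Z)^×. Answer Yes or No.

φ(181) = 181 − 1 = 180 = 2^2 · 3^2 · 5.
Test 115^(180/q) mod 181 for each prime factor q of 180:
115^90 ≡ 180 (mod 181)  [q = 2: ≢ 1 ✓]
115^60 ≡ 132 (mod 181)  [q = 3: ≢ 1 ✓]
115^36 ≡ 135 (mod 181)  [q = 5: ≢ 1 ✓]
Every test exponent gives a nontrivial residue, hence 115 generates the full group.

Yes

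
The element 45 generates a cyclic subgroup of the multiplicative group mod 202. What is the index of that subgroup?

2

By Lagrange's theorem, ord_202(45) divides φ(202) = φ(2)·φ(101) = 1·100 = 100 = 2^2 · 5^2.
Divisors of 100: 1, 2, 4, 5, 10, 20, 25, 50, 100.
Evaluate successive powers at the divisors of 100:
45^1 ≡ 45
45^2 ≡ 5
45^4 ≡ 25
45^5 ≡ 115
45^10 ≡ 95
45^20 ≡ 137
45^25 ≡ 201
45^50 ≡ 1
So ord_202(45) = 50, hence |⟨45⟩| = 50.
The index is φ(202) / ord(45) = 100 / 50 = 2.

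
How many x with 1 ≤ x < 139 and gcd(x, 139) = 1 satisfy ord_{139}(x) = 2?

φ(139) = 139 − 1 = 138 = 2 · 3 · 23.
Since (Z/139Z)^× is cyclic of order 138, the number of elements of order d is φ(d) when d | 138 and 0 otherwise.
2 | 138, and φ(2) = 2 − 1 = 1.

1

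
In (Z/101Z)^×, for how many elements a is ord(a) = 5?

φ(101) = 101 − 1 = 100 = 2^2 · 5^2.
Since (Z/101Z)^× is cyclic of order 100, the number of elements of order d is φ(d) when d | 100 and 0 otherwise.
5 | 100, and φ(5) = 5 − 1 = 4.

4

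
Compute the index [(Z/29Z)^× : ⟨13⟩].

2

ord(13) | φ(29) = 29 − 1 = 28 = 2^2 · 7.
Divisors of 28: 1, 2, 4, 7, 14, 28.
Compute 13^d (mod 29) for the divisors d until we hit 1:
13^1 ≡ 13 (mod 29)
13^2 ≡ 24 (mod 29)
13^4 ≡ 25 (mod 29)
13^7 ≡ 28 (mod 29)
13^14 ≡ 1 (mod 29) ✓
So ord_29(13) = 14, hence |⟨13⟩| = 14.
The index is φ(29) / ord(13) = 28 / 14 = 2.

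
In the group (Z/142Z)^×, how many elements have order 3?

φ(142) = φ(2)·φ(71) = 1·70 = 70 = 2 · 5 · 7.
In a cyclic group of order 70, there are φ(d) elements of order d for each divisor d of 70, and zero for non-divisors.
3 does not divide 70, so no element of (Z/142Z)^× has order 3.

0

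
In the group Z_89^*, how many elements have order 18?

0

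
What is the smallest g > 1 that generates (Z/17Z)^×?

3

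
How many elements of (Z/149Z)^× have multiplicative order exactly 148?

φ(149) = 149 − 1 = 148 = 2^2 · 37.
(Z/149Z)^× is cyclic (|G| = 148); a cyclic group of order m has exactly φ(d) elements of each order d | m, and none otherwise.
148 = 2^2 · 37 divides 148, and φ(148) = 72.

72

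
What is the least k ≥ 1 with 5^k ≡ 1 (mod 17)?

The order of 5 must divide φ(17) = 17 − 1 = 16 = 2^4.
Divisors of 16: 1, 2, 4, 8, 16.
Test each divisor d:
5^1 ≡ 5 (mod 17)
5^2 ≡ 8 (mod 17)
5^4 ≡ 13 (mod 17)
5^8 ≡ 16 (mod 17)
5^16 ≡ 1 (mod 17) ✓
So ord_17(5) = 16.

16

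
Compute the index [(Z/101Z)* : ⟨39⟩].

By Lagrange's theorem, ord_101(39) divides φ(101) = 101 − 1 = 100 = 2^2 · 5^2.
Divisors of 100: 1, 2, 4, 5, 10, 20, 25, 50, 100.
Test each divisor d:
39^1 ≡ 39 (mod 101)
39^2 ≡ 6 (mod 101)
39^4 ≡ 36 (mod 101)
39^5 ≡ 91 (mod 101)
39^10 ≡ 100 (mod 101)
39^20 ≡ 1 (mod 101) ✓
So ord_101(39) = 20, hence |⟨39⟩| = 20.
The index is φ(101) / ord(39) = 100 / 20 = 5.

5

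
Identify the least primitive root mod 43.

φ(43) = 43 − 1 = 42 = 2 · 3 · 7.
g is a primitive root iff g^(42/q) ≢ 1 (mod 43) for each prime q ∈ {2, 3, 7}.
g = 2: 2^21 ≡ 42; 2^14 ≡ 1 — hits 1, so not a primitive root.
g = 3: 3^21 ≡ 42; 3^14 ≡ 36; 3^6 ≡ 41 — none is 1, so 3 is a primitive root.
So 3 is the smallest generator of (Z/43Z)^×.

3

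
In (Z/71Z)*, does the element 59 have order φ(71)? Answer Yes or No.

φ(71) = 71 − 1 = 70 = 2 · 5 · 7.
Test 59^(70/q) mod 71 for each prime factor q of 70:
59^35 ≡ 70 (mod 71)  [q = 2: ≢ 1 ✓]
59^14 ≡ 57 (mod 71)  [q = 5: ≢ 1 ✓]
59^10 ≡ 32 (mod 71)  [q = 7: ≢ 1 ✓]
None equal 1, so ord_71(59) = 70: 59 is a primitive root.

Yes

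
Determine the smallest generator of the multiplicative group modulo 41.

6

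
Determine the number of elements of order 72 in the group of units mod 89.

φ(89) = 89 − 1 = 88 = 2^3 · 11.
Since (Z/89Z)^× is cyclic of order 88, the number of elements of order d is φ(d) when d | 88 and 0 otherwise.
72 does not divide 88, so no element of (Z/89Z)^× has order 72.

0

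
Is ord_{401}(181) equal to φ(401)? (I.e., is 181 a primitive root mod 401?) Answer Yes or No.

φ(401) = 401 − 1 = 400 = 2^4 · 5^2.
An element g generates (Z/401Z)^× iff g^(400/q) ≢ 1 (mod 401) for each prime q ∈ {2, 5}.
181^200 ≡ 1 (mod 401)  [q = 2: ≡ 1 ✗]
181^80 ≡ 39 (mod 401)  [q = 5: ≢ 1 ✓]
The check at q = 2 fails, so 181 generates a proper subgroup.

No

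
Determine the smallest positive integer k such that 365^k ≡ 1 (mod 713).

The order of 365 must divide φ(713) = φ(23·31) = (23−1)·(31−1) = 22·30 = 660 = 2^2 · 3 · 5 · 11.
Divisors of 660: 1, 2, 3, 4, 5, 6, 10, 11, 12, 15, 20, 22, 30, 33, 44, 55, 60, 66, 110, 132, 165, 220, 330, 660.
Evaluate successive powers at the divisors of 660:
365^1 ≡ 365
365^2 ≡ 607
365^3 ≡ 525
365^4 ≡ 541
365^5 ≡ 677
365^6 ≡ 407
365^10 ≡ 583
365^11 ≡ 321
365^12 ≡ 233
365^15 ≡ 402
365^20 ≡ 501
365^22 ≡ 369
365^30 ≡ 466
365^33 ≡ 91
365^44 ≡ 691
365^55 ≡ 68
365^60 ≡ 404
365^66 ≡ 438
365^110 ≡ 346
365^132 ≡ 47
365^165 ≡ 712
365^220 ≡ 645
365^330 ≡ 1
Hence ord(365) = 330.

330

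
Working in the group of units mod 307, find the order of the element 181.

153

ord(181) | φ(307) = 307 − 1 = 306 = 2 · 3^2 · 17.
Divisors of 306: 1, 2, 3, 6, 9, 17, 18, 34, 51, 102, 153, 306.
Test each divisor d:
181^1 ≡ 181 (mod 307)
181^2 ≡ 219 (mod 307)
181^3 ≡ 36 (mod 307)
181^6 ≡ 68 (mod 307)
181^9 ≡ 299 (mod 307)
181^17 ≡ 287 (mod 307)
181^18 ≡ 64 (mod 307)
181^34 ≡ 93 (mod 307)
181^51 ≡ 289 (mod 307)
181^102 ≡ 17 (mod 307)
181^153 ≡ 1 (mod 307) ✓
The smallest such exponent is 153, so the order of 181 is 153.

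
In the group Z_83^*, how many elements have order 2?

φ(83) = 83 − 1 = 82 = 2 · 41.
In a cyclic group of order 82, there are φ(d) elements of order d for each divisor d of 82, and zero for non-divisors.
2 | 82, and φ(2) = 2 − 1 = 1.

1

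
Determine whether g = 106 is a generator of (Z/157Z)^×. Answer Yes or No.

φ(157) = 157 − 1 = 156 = 2^2 · 3 · 13.
An element g generates (Z/157Z)^× iff g^(156/q) ≢ 1 (mod 157) for each prime q ∈ {2, 3, 13}.
106^78 ≡ 1 (mod 157)  [q = 2: ≡ 1 ✗]
106^52 ≡ 144 (mod 157)  [q = 3: ≢ 1 ✓]
106^12 ≡ 108 (mod 157)  [q = 13: ≢ 1 ✓]
The check at q = 2 fails, so 106 generates a proper subgroup.

No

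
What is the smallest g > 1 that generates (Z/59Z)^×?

φ(59) = 59 − 1 = 58 = 2 · 29.
g is a primitive root iff g^(58/q) ≢ 1 (mod 59) for each prime q ∈ {2, 29}.
g = 2: 2^29 ≡ 58; 2^2 ≡ 4 — none is 1, so 2 is a primitive root.
The smallest primitive root modulo 59 is 2.

2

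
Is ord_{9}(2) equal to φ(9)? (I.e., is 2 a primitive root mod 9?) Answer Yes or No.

φ(9) = φ(3^2) = 3·(3−1) = 6 = 2 · 3.
It suffices to check that the order of 2 is not a proper divisor of 6: compute 2^(6/q) for q ∈ {2, 3}.
2^3 ≡ 8 (mod 9)  [q = 2: ≢ 1 ✓]
2^2 ≡ 4 (mod 9)  [q = 3: ≢ 1 ✓]
All checks pass, so 2 has order 6 and is a primitive root modulo 9.

Yes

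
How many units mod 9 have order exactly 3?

φ(9) = φ(3^2) = 3·(3−1) = 6 = 2 · 3.
Since (Z/9Z)^× is cyclic of order 6, the number of elements of order d is φ(d) when d | 6 and 0 otherwise.
3 | 6, and φ(3) = 3 − 1 = 2.

2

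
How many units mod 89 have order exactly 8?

4

φ(89) = 89 − 1 = 88 = 2^3 · 11.
(Z/89Z)^× is cyclic (|G| = 88); a cyclic group of order m has exactly φ(d) elements of each order d | m, and none otherwise.
8 = 2^3 divides 88, and φ(8) = 4.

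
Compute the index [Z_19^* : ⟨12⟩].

3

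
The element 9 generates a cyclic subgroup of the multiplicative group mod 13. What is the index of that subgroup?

By Lagrange's theorem, ord_13(9) divides φ(13) = 13 − 1 = 12 = 2^2 · 3.
Divisors of 12: 1, 2, 3, 4, 6, 12.
Evaluate successive powers at the divisors of 12:
9^1 ≡ 9 (mod 13)
9^2 ≡ 3 (mod 13)
9^3 ≡ 1 (mod 13) ✓
So ord_13(9) = 3, hence |⟨9⟩| = 3.
[(Z/13Z)^× : ⟨9⟩] = 12/3 = 4.

4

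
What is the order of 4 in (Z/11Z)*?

5

ord(4) | φ(11) = 11 − 1 = 10 = 2 · 5.
Divisors of 10: 1, 2, 5, 10.
Evaluate successive powers at the divisors of 10:
4^1 ≡ 4
4^2 ≡ 5
4^5 ≡ 1
Hence ord(4) = 5.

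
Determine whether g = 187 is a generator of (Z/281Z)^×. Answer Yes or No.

Yes

φ(281) = 281 − 1 = 280 = 2^3 · 5 · 7.
It suffices to check that the order of 187 is not a proper divisor of 280: compute 187^(280/q) for q ∈ {2, 5, 7}.
187^140 ≡ 280 (mod 281)  [q = 2: ≢ 1 ✓]
187^56 ≡ 232 (mod 281)  [q = 5: ≢ 1 ✓]
187^40 ≡ 79 (mod 281)  [q = 7: ≢ 1 ✓]
None equal 1, so ord_281(187) = 280: 187 is a primitive root.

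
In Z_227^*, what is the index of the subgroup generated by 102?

ord(102) | φ(227) = 227 − 1 = 226 = 2 · 113.
Divisors of 226: 1, 2, 113, 226.
Compute 102^d (mod 227) for the divisors d until we hit 1:
102^1 ≡ 102
102^2 ≡ 189
102^113 ≡ 1
So ord_227(102) = 113, hence |⟨102⟩| = 113.
[(Z/227Z)^× : ⟨102⟩] = 226/113 = 2.

2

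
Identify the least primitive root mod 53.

2

φ(53) = 53 − 1 = 52 = 2^2 · 13.
Test candidates g = 2, 3, … against the prime factors q ∈ {2, 13} of φ(53): g is a generator iff g^(52/q) ≢ 1 for every such q.
g = 2: 2^26 ≡ 52; 2^4 ≡ 16 — none is 1, so 2 is a primitive root.
So 2 is the smallest generator of (Z/53Z)^×.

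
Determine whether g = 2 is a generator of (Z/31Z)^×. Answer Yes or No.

φ(31) = 31 − 1 = 30 = 2 · 3 · 5.
Test 2^(30/q) mod 31 for each prime factor q of 30:
2^15 ≡ 1 (mod 31)  [q = 2: ≡ 1 ✗]
2^10 ≡ 1 (mod 31)  [q = 3: ≡ 1 ✗]
2^6 ≡ 2 (mod 31)  [q = 5: ≢ 1 ✓]
The check at q = 2 fails, so 2 generates a proper subgroup.

No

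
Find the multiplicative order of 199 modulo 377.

42

ord(199) | φ(377) = φ(13·29) = (13−1)·(29−1) = 12·28 = 336 = 2^4 · 3 · 7.
Divisors of 336: 1, 2, 3, 4, 6, 7, 8, 12, 14, 16, 21, 24, 28, 42, 48, 56, 84, 112, 168, 336.
Test each divisor d:
199^1 ≡ 199 (mod 377)
199^2 ≡ 16 (mod 377)
199^3 ≡ 168 (mod 377)
199^4 ≡ 256 (mod 377)
199^6 ≡ 326 (mod 377)
199^7 ≡ 30 (mod 377)
199^8 ≡ 315 (mod 377)
199^12 ≡ 339 (mod 377)
199^14 ≡ 146 (mod 377)
199^16 ≡ 74 (mod 377)
199^21 ≡ 233 (mod 377)
199^24 ≡ 313 (mod 377)
199^28 ≡ 204 (mod 377)
199^42 ≡ 1 (mod 377) ✓
The smallest such exponent is 42, so the order of 199 is 42.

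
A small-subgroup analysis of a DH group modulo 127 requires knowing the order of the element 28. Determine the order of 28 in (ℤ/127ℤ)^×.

18

ord(28) | φ(127) = 127 − 1 = 126 = 2 · 3^2 · 7.
Divisors of 126: 1, 2, 3, 6, 7, 9, 14, 18, 21, 42, 63, 126.
Test each divisor d:
28^1 ≡ 28 (mod 127)
28^2 ≡ 22 (mod 127)
28^3 ≡ 108 (mod 127)
28^6 ≡ 107 (mod 127)
28^7 ≡ 75 (mod 127)
28^9 ≡ 126 (mod 127)
28^14 ≡ 37 (mod 127)
28^18 ≡ 1 (mod 127) ✓
Therefore the multiplicative order of 28 modulo 127 is 18.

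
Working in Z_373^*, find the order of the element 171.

By Lagrange's theorem, ord_373(171) divides φ(373) = 373 − 1 = 372 = 2^2 · 3 · 31.
Divisors of 372: 1, 2, 3, 4, 6, 12, 31, 62, 93, 124, 186, 372.
Compute 171^d (mod 373) for the divisors d until we hit 1:
171^1 ≡ 171
171^2 ≡ 147
171^3 ≡ 146
171^4 ≡ 348
171^6 ≡ 55
171^12 ≡ 41
171^31 ≡ 200
171^62 ≡ 89
171^93 ≡ 269
171^124 ≡ 88
171^186 ≡ 372
171^372 ≡ 1
The smallest such exponent is 372, so the order of 171 is 372.

372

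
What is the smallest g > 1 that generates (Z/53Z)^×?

φ(53) = 53 − 1 = 52 = 2^2 · 13.
g is a primitive root iff g^(52/q) ≢ 1 (mod 53) for each prime q ∈ {2, 13}.
g = 2: 2^26 ≡ 52; 2^4 ≡ 16 — none is 1, so 2 is a primitive root.
The smallest primitive root modulo 53 is 2.

2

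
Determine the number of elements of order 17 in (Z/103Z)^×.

φ(103) = 103 − 1 = 102 = 2 · 3 · 17.
Since (Z/103Z)^× is cyclic of order 102, the number of elements of order d is φ(d) when d | 102 and 0 otherwise.
17 | 102, and φ(17) = 17 − 1 = 16.

16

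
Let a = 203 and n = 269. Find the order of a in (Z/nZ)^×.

134

Since 203 ∈ (Z/269Z)^×, its order divides φ(269) = 269 − 1 = 268 = 2^2 · 67.
Divisors of 268: 1, 2, 4, 67, 134, 268.
Compute 203^d (mod 269) for the divisors d until we hit 1:
203^1 ≡ 203
203^2 ≡ 52
203^4 ≡ 14
203^67 ≡ 268
203^134 ≡ 1
Therefore the multiplicative order of 203 modulo 269 is 134.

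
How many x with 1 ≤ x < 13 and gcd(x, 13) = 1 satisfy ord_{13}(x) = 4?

φ(13) = 13 − 1 = 12 = 2^2 · 3.
In a cyclic group of order 12, there are φ(d) elements of order d for each divisor d of 12, and zero for non-divisors.
4 = 2^2 divides 12, and φ(4) = 2.

2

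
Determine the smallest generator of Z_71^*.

7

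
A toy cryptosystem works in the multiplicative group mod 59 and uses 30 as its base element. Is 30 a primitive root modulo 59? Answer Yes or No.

Yes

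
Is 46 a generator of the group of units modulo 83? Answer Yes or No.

φ(83) = 83 − 1 = 82 = 2 · 41.
46 is a primitive root mod 83 iff 46^(φ(83)/q) ≢ 1 for every prime q | φ(83), i.e. q ∈ {2, 41}.
46^41 ≡ 82 (mod 83)  [q = 2: ≢ 1 ✓]
46^2 ≡ 41 (mod 83)  [q = 41: ≢ 1 ✓]
All checks pass, so 46 has order 82 and is a primitive root modulo 83.

Yes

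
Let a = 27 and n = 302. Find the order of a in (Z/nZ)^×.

50

By Lagrange's theorem, ord_302(27) divides φ(302) = φ(2)·φ(151) = 1·150 = 150 = 2 · 3 · 5^2.
Divisors of 150: 1, 2, 3, 5, 6, 10, 15, 25, 30, 50, 75, 150.
Check 27^d mod 302 for each divisor in increasing order:
27^1 ≡ 27 (mod 302)
27^2 ≡ 125 (mod 302)
27^3 ≡ 53 (mod 302)
27^5 ≡ 283 (mod 302)
27^6 ≡ 91 (mod 302)
27^10 ≡ 59 (mod 302)
27^15 ≡ 87 (mod 302)
27^25 ≡ 301 (mod 302)
27^30 ≡ 19 (mod 302)
27^50 ≡ 1 (mod 302) ✓
Therefore the multiplicative order of 27 modulo 302 is 50.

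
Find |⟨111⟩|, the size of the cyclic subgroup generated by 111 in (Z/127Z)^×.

14

ord(111) | φ(127) = 127 − 1 = 126 = 2 · 3^2 · 7.
Divisors of 126: 1, 2, 3, 6, 7, 9, 14, 18, 21, 42, 63, 126.
Check 111^d mod 127 for each divisor in increasing order:
111^1 ≡ 111 (mod 127)
111^2 ≡ 2 (mod 127)
111^3 ≡ 95 (mod 127)
111^6 ≡ 8 (mod 127)
111^7 ≡ 126 (mod 127)
111^9 ≡ 125 (mod 127)
111^14 ≡ 1 (mod 127) ✓
So ord_127(111) = 14.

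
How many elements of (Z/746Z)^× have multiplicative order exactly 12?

4

φ(746) = φ(2)·φ(373) = 1·372 = 372 = 2^2 · 3 · 31.
(Z/746Z)^× is cyclic (|G| = 372); a cyclic group of order m has exactly φ(d) elements of each order d | m, and none otherwise.
12 = 2^2 · 3 divides 372, and φ(12) = 4.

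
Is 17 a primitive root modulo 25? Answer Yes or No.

Yes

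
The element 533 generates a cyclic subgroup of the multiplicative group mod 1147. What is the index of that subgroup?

30

ord(533) | φ(1147) = φ(31·37) = (31−1)·(37−1) = 30·36 = 1080 = 2^3 · 3^3 · 5.
Divisors of 1080: 1, 2, 3, 4, 5, 6, 8, 9, 10, 12, 15, 18, 20, 24, 27, 30, 36, 40, 45, 54, 60, 72, 90, 108, 120, 135, 180, 216, 270, 360, 540, 1080.
Compute 533^d (mod 1147) for the divisors d until we hit 1:
533^1 ≡ 533 (mod 1147)
533^2 ≡ 780 (mod 1147)
533^3 ≡ 526 (mod 1147)
533^4 ≡ 490 (mod 1147)
533^5 ≡ 801 (mod 1147)
533^6 ≡ 249 (mod 1147)
533^8 ≡ 377 (mod 1147)
533^9 ≡ 216 (mod 1147)
533^10 ≡ 428 (mod 1147)
533^12 ≡ 63 (mod 1147)
533^15 ≡ 1022 (mod 1147)
533^18 ≡ 776 (mod 1147)
533^20 ≡ 811 (mod 1147)
533^24 ≡ 528 (mod 1147)
533^27 ≡ 154 (mod 1147)
533^30 ≡ 714 (mod 1147)
533^36 ≡ 1 (mod 1147) ✓
So ord_1147(533) = 36, hence |⟨533⟩| = 36.
Index = |(Z/1147Z)^×| / |⟨533⟩| = 1080 / 36 = 30.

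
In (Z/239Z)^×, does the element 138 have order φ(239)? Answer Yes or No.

No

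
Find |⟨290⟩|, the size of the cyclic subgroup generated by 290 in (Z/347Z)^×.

Since 290 ∈ (Z/347Z)^×, its order divides φ(347) = 347 − 1 = 346 = 2 · 173.
Divisors of 346: 1, 2, 173, 346.
Evaluate successive powers at the divisors of 346:
290^1 ≡ 290
290^2 ≡ 126
290^173 ≡ 1
The smallest such exponent is 173, so the order of 290 is 173.

173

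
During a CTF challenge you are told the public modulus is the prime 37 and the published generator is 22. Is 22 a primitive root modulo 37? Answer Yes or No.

Yes

φ(37) = 37 − 1 = 36 = 2^2 · 3^2.
It suffices to check that the order of 22 is not a proper divisor of 36: compute 22^(36/q) for q ∈ {2, 3}.
22^18 ≡ 36 (mod 37)  [q = 2: ≢ 1 ✓]
22^12 ≡ 26 (mod 37)  [q = 3: ≢ 1 ✓]
None equal 1, so ord_37(22) = 36: 22 is a primitive root.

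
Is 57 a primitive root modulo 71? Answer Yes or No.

φ(71) = 71 − 1 = 70 = 2 · 5 · 7.
Test 57^(70/q) mod 71 for each prime factor q of 70:
57^35 ≡ 1 (mod 71)  [q = 2: ≡ 1 ✗]
57^14 ≡ 5 (mod 71)  [q = 5: ≢ 1 ✓]
57^10 ≡ 1 (mod 71)  [q = 7: ≡ 1 ✗]
The check at q = 2 fails, so 57 generates a proper subgroup.

No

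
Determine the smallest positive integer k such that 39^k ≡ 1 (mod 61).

By Lagrange's theorem, ord_61(39) divides φ(61) = 61 − 1 = 60 = 2^2 · 3 · 5.
Divisors of 60: 1, 2, 3, 4, 5, 6, 10, 12, 15, 20, 30, 60.
Check 39^d mod 61 for each divisor in increasing order:
39^1 ≡ 39
39^2 ≡ 57
39^3 ≡ 27
39^4 ≡ 16
39^5 ≡ 14
39^6 ≡ 58
39^10 ≡ 13
39^12 ≡ 9
39^15 ≡ 60
39^20 ≡ 47
39^30 ≡ 1
Hence ord(39) = 30.

30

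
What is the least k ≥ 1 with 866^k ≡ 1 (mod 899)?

The order of 866 must divide φ(899) = φ(29·31) = (29−1)·(31−1) = 28·30 = 840 = 2^3 · 3 · 5 · 7.
Divisors of 840: 1, 2, 3, 4, 5, 6, 7, 8, 10, 12, 14, 15, 20, 21, 24, 28, 30, 35, 40, 42, 56, 60, 70, 84, 105, 120, 140, 168, 210, 280, 420, 840.
Check 866^d mod 899 for each divisor in increasing order:
866^1 ≡ 866 (mod 899)
866^2 ≡ 190 (mod 899)
866^3 ≡ 23 (mod 899)
866^4 ≡ 140 (mod 899)
866^5 ≡ 774 (mod 899)
866^6 ≡ 529 (mod 899)
866^7 ≡ 523 (mod 899)
866^8 ≡ 721 (mod 899)
866^10 ≡ 342 (mod 899)
866^12 ≡ 252 (mod 899)
866^14 ≡ 233 (mod 899)
866^15 ≡ 402 (mod 899)
866^20 ≡ 94 (mod 899)
866^21 ≡ 494 (mod 899)
866^24 ≡ 574 (mod 899)
866^28 ≡ 349 (mod 899)
866^30 ≡ 683 (mod 899)
866^35 ≡ 30 (mod 899)
866^40 ≡ 745 (mod 899)
866^42 ≡ 407 (mod 899)
866^56 ≡ 436 (mod 899)
866^60 ≡ 807 (mod 899)
866^70 ≡ 1 (mod 899) ✓
Hence ord(866) = 70.

70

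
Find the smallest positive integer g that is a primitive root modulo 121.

φ(121) = φ(11^2) = 11·(11−1) = 110 = 2 · 5 · 11.
Test candidates g = 2, 3, … against the prime factors q ∈ {2, 5, 11} of φ(121): g is a generator iff g^(110/q) ≢ 1 for every such q.
g = 2: 2^55 ≡ 120; 2^22 ≡ 81; 2^10 ≡ 56 — none is 1, so 2 is a primitive root.
The smallest primitive root modulo 121 is 2.

2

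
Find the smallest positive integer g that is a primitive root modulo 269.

φ(269) = 269 − 1 = 268 = 2^2 · 67.
g is a primitive root iff g^(268/q) ≢ 1 (mod 269) for each prime q ∈ {2, 67}.
g = 2: 2^134 ≡ 268; 2^4 ≡ 16 — none is 1, so 2 is a primitive root.
So 2 is the smallest generator of (Z/269Z)^×.

2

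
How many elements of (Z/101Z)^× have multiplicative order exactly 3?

0

φ(101) = 101 − 1 = 100 = 2^2 · 5^2.
(Z/101Z)^× is cyclic (|G| = 100); a cyclic group of order m has exactly φ(d) elements of each order d | m, and none otherwise.
3 does not divide 100, so no element of (Z/101Z)^× has order 3.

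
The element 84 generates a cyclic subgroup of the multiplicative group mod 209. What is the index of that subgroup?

The order of 84 must divide φ(209) = φ(11·19) = (11−1)·(19−1) = 10·18 = 180 = 2^2 · 3^2 · 5.
Divisors of 180: 1, 2, 3, 4, 5, 6, 9, 10, 12, 15, 18, 20, 30, 36, 45, 60, 90, 180.
Test each divisor d:
84^1 ≡ 84 (mod 209)
84^2 ≡ 159 (mod 209)
84^3 ≡ 189 (mod 209)
84^4 ≡ 201 (mod 209)
84^5 ≡ 164 (mod 209)
84^6 ≡ 191 (mod 209)
84^9 ≡ 151 (mod 209)
84^10 ≡ 144 (mod 209)
84^12 ≡ 115 (mod 209)
84^15 ≡ 208 (mod 209)
84^18 ≡ 20 (mod 209)
84^20 ≡ 45 (mod 209)
84^30 ≡ 1 (mod 209) ✓
So ord_209(84) = 30, hence |⟨84⟩| = 30.
The index is φ(209) / ord(84) = 180 / 30 = 6.

6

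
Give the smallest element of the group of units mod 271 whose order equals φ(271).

6

φ(271) = 271 − 1 = 270 = 2 · 3^3 · 5.
g is a primitive root iff g^(270/q) ≢ 1 (mod 271) for each prime q ∈ {2, 3, 5}.
g = 2: 2^135 ≡ 1 — hits 1, so not a primitive root.
g = 3: 3^135 ≡ 270; 3^90 ≡ 1 — hits 1, so not a primitive root.
g = 4: 4^135 ≡ 1 — hits 1, so not a primitive root.
g = 5: 5^135 ≡ 1 — hits 1, so not a primitive root.
g = 6: 6^135 ≡ 270; 6^90 ≡ 242; 6^54 ≡ 10 — none is 1, so 6 is a primitive root.
So 6 is the smallest generator of (Z/271Z)^×.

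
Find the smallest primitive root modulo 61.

2

φ(61) = 61 − 1 = 60 = 2^2 · 3 · 5.
g is a primitive root iff g^(60/q) ≢ 1 (mod 61) for each prime q ∈ {2, 3, 5}.
g = 2: 2^30 ≡ 60; 2^20 ≡ 47; 2^12 ≡ 9 — none is 1, so 2 is a primitive root.
So 2 is the smallest generator of (Z/61Z)^×.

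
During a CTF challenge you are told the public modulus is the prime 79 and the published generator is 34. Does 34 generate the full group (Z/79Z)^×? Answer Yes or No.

φ(79) = 79 − 1 = 78 = 2 · 3 · 13.
34 is a primitive root mod 79 iff 34^(φ(79)/q) ≢ 1 for every prime q | φ(79), i.e. q ∈ {2, 3, 13}.
34^39 ≡ 78 (mod 79)  [q = 2: ≢ 1 ✓]
34^26 ≡ 23 (mod 79)  [q = 3: ≢ 1 ✓]
34^6 ≡ 22 (mod 79)  [q = 13: ≢ 1 ✓]
All checks pass, so 34 has order 78 and is a primitive root modulo 79.

Yes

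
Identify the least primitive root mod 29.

2

φ(29) = 29 − 1 = 28 = 2^2 · 7.
g is a primitive root iff g^(28/q) ≢ 1 (mod 29) for each prime q ∈ {2, 7}.
g = 2: 2^14 ≡ 28; 2^4 ≡ 16 — none is 1, so 2 is a primitive root.
So 2 is the smallest generator of (Z/29Z)^×.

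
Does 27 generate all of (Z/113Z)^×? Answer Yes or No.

φ(113) = 113 − 1 = 112 = 2^4 · 7.
It suffices to check that the order of 27 is not a proper divisor of 112: compute 27^(112/q) for q ∈ {2, 7}.
27^56 ≡ 112 (mod 113)  [q = 2: ≢ 1 ✓]
27^16 ≡ 16 (mod 113)  [q = 7: ≢ 1 ✓]
Every test exponent gives a nontrivial residue, hence 27 generates the full group.

Yes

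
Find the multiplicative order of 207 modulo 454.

Since 207 ∈ (Z/454Z)^×, its order divides φ(454) = φ(2)·φ(227) = 1·226 = 226 = 2 · 113.
Divisors of 226: 1, 2, 113, 226.
Compute 207^d (mod 454) for the divisors d until we hit 1:
207^1 ≡ 207 (mod 454)
207^2 ≡ 173 (mod 454)
207^113 ≡ 1 (mod 454) ✓
Therefore the multiplicative order of 207 modulo 454 is 113.

113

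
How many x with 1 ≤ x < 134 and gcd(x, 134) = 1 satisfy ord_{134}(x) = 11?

10

φ(134) = φ(2)·φ(67) = 1·66 = 66 = 2 · 3 · 11.
(Z/134Z)^× is cyclic (|G| = 66); a cyclic group of order m has exactly φ(d) elements of each order d | m, and none otherwise.
11 | 66, and φ(11) = 11 − 1 = 10.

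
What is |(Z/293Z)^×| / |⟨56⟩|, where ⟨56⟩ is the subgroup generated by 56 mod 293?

ord(56) | φ(293) = 293 − 1 = 292 = 2^2 · 73.
Divisors of 292: 1, 2, 4, 73, 146, 292.
Check 56^d mod 293 for each divisor in increasing order:
56^1 ≡ 56 (mod 293)
56^2 ≡ 206 (mod 293)
56^4 ≡ 244 (mod 293)
56^73 ≡ 1 (mod 293) ✓
So ord_293(56) = 73, hence |⟨56⟩| = 73.
The index is φ(293) / ord(56) = 292 / 73 = 4.

4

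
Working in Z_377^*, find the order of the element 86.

The order of 86 must divide φ(377) = φ(13·29) = (13−1)·(29−1) = 12·28 = 336 = 2^4 · 3 · 7.
Divisors of 336: 1, 2, 3, 4, 6, 7, 8, 12, 14, 16, 21, 24, 28, 42, 48, 56, 84, 112, 168, 336.
Check 86^d mod 377 for each divisor in increasing order:
86^1 ≡ 86 (mod 377)
86^2 ≡ 233 (mod 377)
86^3 ≡ 57 (mod 377)
86^4 ≡ 1 (mod 377) ✓
So ord_377(86) = 4.

4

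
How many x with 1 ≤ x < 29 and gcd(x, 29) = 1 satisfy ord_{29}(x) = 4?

φ(29) = 29 − 1 = 28 = 2^2 · 7.
(Z/29Z)^× is cyclic (|G| = 28); a cyclic group of order m has exactly φ(d) elements of each order d | m, and none otherwise.
4 = 2^2 divides 28, and φ(4) = 2.

2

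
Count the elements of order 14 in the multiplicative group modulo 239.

φ(239) = 239 − 1 = 238 = 2 · 7 · 17.
In a cyclic group of order 238, there are φ(d) elements of order d for each divisor d of 238, and zero for non-divisors.
14 = 2 · 7 divides 238, and φ(14) = 6.

6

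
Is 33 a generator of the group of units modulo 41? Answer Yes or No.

No

φ(41) = 41 − 1 = 40 = 2^3 · 5.
It suffices to check that the order of 33 is not a proper divisor of 40: compute 33^(40/q) for q ∈ {2, 5}.
33^20 ≡ 1 (mod 41)  [q = 2: ≡ 1 ✗]
33^8 ≡ 16 (mod 41)  [q = 5: ≢ 1 ✓]
The check at q = 2 fails, so 33 generates a proper subgroup.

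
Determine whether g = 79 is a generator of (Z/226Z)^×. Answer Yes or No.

Yes

φ(226) = φ(2)·φ(113) = 1·112 = 112 = 2^4 · 7.
It suffices to check that the order of 79 is not a proper divisor of 112: compute 79^(112/q) for q ∈ {2, 7}.
79^56 ≡ 225 (mod 226)  [q = 2: ≢ 1 ✓]
79^16 ≡ 129 (mod 226)  [q = 7: ≢ 1 ✓]
None equal 1, so ord_226(79) = 112: 79 is a primitive root.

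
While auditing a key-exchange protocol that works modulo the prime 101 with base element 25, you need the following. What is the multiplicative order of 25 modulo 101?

25

Since 25 ∈ (Z/101Z)^×, its order divides φ(101) = 101 − 1 = 100 = 2^2 · 5^2.
Divisors of 100: 1, 2, 4, 5, 10, 20, 25, 50, 100.
Compute 25^d (mod 101) for the divisors d until we hit 1:
25^1 ≡ 25 (mod 101)
25^2 ≡ 19 (mod 101)
25^4 ≡ 58 (mod 101)
25^5 ≡ 36 (mod 101)
25^10 ≡ 84 (mod 101)
25^20 ≡ 87 (mod 101)
25^25 ≡ 1 (mod 101) ✓
Hence ord(25) = 25.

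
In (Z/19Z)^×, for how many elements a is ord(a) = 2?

1

φ(19) = 19 − 1 = 18 = 2 · 3^2.
(Z/19Z)^× is cyclic (|G| = 18); a cyclic group of order m has exactly φ(d) elements of each order d | m, and none otherwise.
2 | 18, and φ(2) = 2 − 1 = 1.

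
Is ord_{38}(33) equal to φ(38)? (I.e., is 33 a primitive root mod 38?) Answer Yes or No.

Yes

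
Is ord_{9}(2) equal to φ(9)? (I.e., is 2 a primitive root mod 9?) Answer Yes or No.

Yes

φ(9) = φ(3^2) = 3·(3−1) = 6 = 2 · 3.
2 is a primitive root mod 9 iff 2^(φ(9)/q) ≢ 1 for every prime q | φ(9), i.e. q ∈ {2, 3}.
2^3 ≡ 8 (mod 9)  [q = 2: ≢ 1 ✓]
2^2 ≡ 4 (mod 9)  [q = 3: ≢ 1 ✓]
None equal 1, so ord_9(2) = 6: 2 is a primitive root.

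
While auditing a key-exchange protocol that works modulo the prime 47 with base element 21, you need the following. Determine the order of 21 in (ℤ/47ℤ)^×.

23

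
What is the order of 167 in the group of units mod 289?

272

The order of 167 must divide φ(289) = φ(17^2) = 17·(17−1) = 272 = 2^4 · 17.
Divisors of 272: 1, 2, 4, 8, 16, 17, 34, 68, 136, 272.
Evaluate successive powers at the divisors of 272:
167^1 ≡ 167 (mod 289)
167^2 ≡ 145 (mod 289)
167^4 ≡ 217 (mod 289)
167^8 ≡ 271 (mod 289)
167^16 ≡ 35 (mod 289)
167^17 ≡ 65 (mod 289)
167^34 ≡ 179 (mod 289)
167^68 ≡ 251 (mod 289)
167^136 ≡ 288 (mod 289)
167^272 ≡ 1 (mod 289) ✓
Hence ord(167) = 272.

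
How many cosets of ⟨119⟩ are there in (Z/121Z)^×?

By Lagrange's theorem, ord_121(119) divides φ(121) = φ(11^2) = 11·(11−1) = 110 = 2 · 5 · 11.
Divisors of 110: 1, 2, 5, 10, 11, 22, 55, 110.
Check 119^d mod 121 for each divisor in increasing order:
119^1 ≡ 119 (mod 121)
119^2 ≡ 4 (mod 121)
119^5 ≡ 89 (mod 121)
119^10 ≡ 56 (mod 121)
119^11 ≡ 9 (mod 121)
119^22 ≡ 81 (mod 121)
119^55 ≡ 1 (mod 121) ✓
Thus |⟨119⟩| = ord(119) = 55.
Index = |(Z/121Z)^×| / |⟨119⟩| = 110 / 55 = 2.

2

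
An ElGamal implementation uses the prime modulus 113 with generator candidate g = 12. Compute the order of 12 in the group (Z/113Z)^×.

112

The order of 12 must divide φ(113) = 113 − 1 = 112 = 2^4 · 7.
Divisors of 112: 1, 2, 4, 7, 8, 14, 16, 28, 56, 112.
Evaluate successive powers at the divisors of 112:
12^1 ≡ 12
12^2 ≡ 31
12^4 ≡ 57
12^7 ≡ 73
12^8 ≡ 85
12^14 ≡ 18
12^16 ≡ 106
12^28 ≡ 98
12^56 ≡ 112
12^112 ≡ 1
Hence ord(12) = 112.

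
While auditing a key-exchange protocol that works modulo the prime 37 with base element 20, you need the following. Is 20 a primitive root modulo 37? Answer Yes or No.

Yes

φ(37) = 37 − 1 = 36 = 2^2 · 3^2.
20 is a primitive root mod 37 iff 20^(φ(37)/q) ≢ 1 for every prime q | φ(37), i.e. q ∈ {2, 3}.
20^18 ≡ 36 (mod 37)  [q = 2: ≢ 1 ✓]
20^12 ≡ 26 (mod 37)  [q = 3: ≢ 1 ✓]
None equal 1, so ord_37(20) = 36: 20 is a primitive root.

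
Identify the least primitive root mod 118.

φ(118) = φ(2)·φ(59) = 1·58 = 58 = 2 · 29.
g is a primitive root iff g^(58/q) ≢ 1 (mod 118) for each prime q ∈ {2, 29}.
g = 2: gcd(2, 118) = 2 > 1, not a unit — skip.
g = 3: 3^29 ≡ 1 — hits 1, so not a primitive root.
g = 4: gcd(4, 118) = 2 > 1, not a unit — skip.
g = 5: 5^29 ≡ 1 — hits 1, so not a primitive root.
g = 6: gcd(6, 118) = 2 > 1, not a unit — skip.
g = 7: 7^29 ≡ 1 — hits 1, so not a primitive root.
g = 8: gcd(8, 118) = 2 > 1, not a unit — skip.
g = 9: 9^29 ≡ 1 — hits 1, so not a primitive root.
g = 10: gcd(10, 118) = 2 > 1, not a unit — skip.
g = 11: 11^29 ≡ 117; 11^2 ≡ 3 — none is 1, so 11 is a primitive root.
So 11 is the smallest generator of (Z/118Z)^×.

11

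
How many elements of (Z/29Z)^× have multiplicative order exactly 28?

12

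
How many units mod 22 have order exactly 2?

φ(22) = φ(2)·φ(11) = 1·10 = 10 = 2 · 5.
(Z/22Z)^× is cyclic (|G| = 10); a cyclic group of order m has exactly φ(d) elements of each order d | m, and none otherwise.
2 | 10, and φ(2) = 2 − 1 = 1.

1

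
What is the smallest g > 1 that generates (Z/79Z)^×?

3

φ(79) = 79 − 1 = 78 = 2 · 3 · 13.
g is a primitive root iff g^(78/q) ≢ 1 (mod 79) for each prime q ∈ {2, 3, 13}.
g = 2: 2^39 ≡ 1 — hits 1, so not a primitive root.
g = 3: 3^39 ≡ 78; 3^26 ≡ 23; 3^6 ≡ 18 — none is 1, so 3 is a primitive root.
Hence the least primitive root of 79 is 3.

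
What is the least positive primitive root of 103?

φ(103) = 103 − 1 = 102 = 2 · 3 · 17.
g is a primitive root iff g^(102/q) ≢ 1 (mod 103) for each prime q ∈ {2, 3, 17}.
g = 2: 2^51 ≡ 1 — hits 1, so not a primitive root.
g = 3: 3^51 ≡ 102; 3^34 ≡ 1 — hits 1, so not a primitive root.
g = 4: 4^51 ≡ 1 — hits 1, so not a primitive root.
g = 5: 5^51 ≡ 102; 5^34 ≡ 56; 5^6 ≡ 72 — none is 1, so 5 is a primitive root.
Hence the least primitive root of 103 is 5.

5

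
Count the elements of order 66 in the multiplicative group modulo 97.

φ(97) = 97 − 1 = 96 = 2^5 · 3.
In a cyclic group of order 96, there are φ(d) elements of order d for each divisor d of 96, and zero for non-divisors.
Here 96 is not a multiple of 66, so there are no elements of order 66.

0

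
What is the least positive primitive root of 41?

6

φ(41) = 41 − 1 = 40 = 2^3 · 5.
Test candidates g = 2, 3, … against the prime factors q ∈ {2, 5} of φ(41): g is a generator iff g^(40/q) ≢ 1 for every such q.
g = 2: 2^20 ≡ 1 — hits 1, so not a primitive root.
g = 3: 3^20 ≡ 40; 3^8 ≡ 1 — hits 1, so not a primitive root.
g = 4: 4^20 ≡ 1 — hits 1, so not a primitive root.
g = 5: 5^20 ≡ 1 — hits 1, so not a primitive root.
g = 6: 6^20 ≡ 40; 6^8 ≡ 10 — none is 1, so 6 is a primitive root.
So 6 is the smallest generator of (Z/41Z)^×.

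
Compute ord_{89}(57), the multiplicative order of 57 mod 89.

22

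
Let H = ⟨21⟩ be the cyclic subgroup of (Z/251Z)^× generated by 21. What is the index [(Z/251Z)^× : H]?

2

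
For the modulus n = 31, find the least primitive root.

3

φ(31) = 31 − 1 = 30 = 2 · 3 · 5.
g is a primitive root iff g^(30/q) ≢ 1 (mod 31) for each prime q ∈ {2, 3, 5}.
g = 2: 2^15 ≡ 1 — hits 1, so not a primitive root.
g = 3: 3^15 ≡ 30; 3^10 ≡ 25; 3^6 ≡ 16 — none is 1, so 3 is a primitive root.
The smallest primitive root modulo 31 is 3.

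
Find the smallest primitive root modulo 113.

φ(113) = 113 − 1 = 112 = 2^4 · 7.
Test candidates g = 2, 3, … against the prime factors q ∈ {2, 7} of φ(113): g is a generator iff g^(112/q) ≢ 1 for every such q.
g = 2: 2^56 ≡ 1 — hits 1, so not a primitive root.
g = 3: 3^56 ≡ 112; 3^16 ≡ 49 — none is 1, so 3 is a primitive root.
The smallest primitive root modulo 113 is 3.

3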